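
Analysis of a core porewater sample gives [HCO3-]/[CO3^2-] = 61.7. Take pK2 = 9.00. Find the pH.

From K2 = [H⁺][CO3^2-]/[HCO3-]:  pH = pK2 − log₁₀([HCO3-]/[CO3^2-])
log₁₀(61.7) = +1.790
pH = 9.00 − (+1.790) = 7.21

pH = 7.21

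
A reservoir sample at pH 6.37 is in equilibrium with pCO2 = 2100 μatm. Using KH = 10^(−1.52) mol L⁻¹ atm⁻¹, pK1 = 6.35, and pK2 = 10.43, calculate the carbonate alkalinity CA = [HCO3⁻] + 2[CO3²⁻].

CA = 0.0664 mmol/L

[CO2*] = KH · pCO2 = 10^(−1.52) × 2100×10^-6 = 6.342×10^-5 mol/L
α₀ = 1/(1 + K1/[H⁺] + K1K2/[H⁺]²) = 1/(1 + 10^+0.02 + 10^-4.04) = 0.4885
DIC = [CO2*]/α₀ = 6.342×10^-5 / 0.4885 = 0.1298 mmol/L
CA = (α₁ + 2α₂)·DIC = (0.5115 + 2×4.455×10^-5) × 0.1298 = 0.0664 mmol/L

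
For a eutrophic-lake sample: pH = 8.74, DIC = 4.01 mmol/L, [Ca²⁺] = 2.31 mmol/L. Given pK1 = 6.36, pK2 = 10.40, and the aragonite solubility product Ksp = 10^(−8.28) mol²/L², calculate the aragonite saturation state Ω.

Ω = 37.6

α₂ = 1 / (1 + [H⁺]/K2 + [H⁺]²/(K1K2)) = 1 / (1 + 10^+1.66 + 10^-0.72)
   = 1 / (1 + 45.709 + 0.19055) = 1/46.899 = 0.02132
[CO3²⁻] = α₂ × DIC = 0.02132 × 4.01 = 0.08550 mmol/L
Ksp = 10^(−8.28) = 5.248×10^-9
Ω = [Ca²⁺][CO3²⁻]/Ksp = (2.31×10^-3)(8.550×10^-5) / 5.248×10^-9 = 37.6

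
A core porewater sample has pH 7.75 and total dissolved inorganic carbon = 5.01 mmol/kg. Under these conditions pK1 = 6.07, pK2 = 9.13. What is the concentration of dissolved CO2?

α₀ = 1 / (1 + K1/[H⁺] + K1K2/[H⁺]²) = 1 / (1 + 10^+1.68 + 10^+0.30)
   = 1 / (1 + 47.863 + 1.9953) = 1/50.858 = 0.01966
[CO2*] = α₀ × DIC = 0.01966 × 5.01 = 0.0985 mmol/kg

[CO2*] = 0.0985 mmol/kg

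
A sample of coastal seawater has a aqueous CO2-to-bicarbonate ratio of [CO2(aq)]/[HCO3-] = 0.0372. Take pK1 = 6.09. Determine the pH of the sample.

pH = 7.52

From K1 = [H⁺][HCO3-]/[CO2(aq)]:  pH = pK1 − log₁₀([CO2(aq)]/[HCO3-])
log₁₀(0.0372) = -1.429
pH = 6.09 − (-1.429) = 7.52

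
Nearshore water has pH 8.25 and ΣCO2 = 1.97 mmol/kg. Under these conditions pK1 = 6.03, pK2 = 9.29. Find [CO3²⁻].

[CO3²⁻] = 0.164 mmol/kg

α₂ = 1 / (1 + [H⁺]/K2 + [H⁺]²/(K1K2)) = 1 / (1 + 10^+1.04 + 10^-1.18)
   = 1 / (1 + 10.965 + 0.066069) = 1/12.031 = 0.08312
[CO3²⁻] = α₂ × DIC = 0.08312 × 1.97 = 0.164 mmol/kg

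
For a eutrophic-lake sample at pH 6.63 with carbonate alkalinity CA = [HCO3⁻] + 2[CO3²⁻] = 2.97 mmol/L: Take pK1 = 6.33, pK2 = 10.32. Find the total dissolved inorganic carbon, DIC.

CA = [HCO3⁻] + 2[CO3²⁻] = (α₁ + 2α₂)·DIC
At pH 6.63: [H⁺]/K1 = 10^-0.30 = 0.50119, K2/[H⁺] = 10^-3.69 = 0.00020417
α₁ = 1/(1 + 0.50119 + 0.00020417) = 1/1.5014 = 0.6660; α₂ = α₁·K2/[H⁺] = 0.0001360
α₁ + 2α₂ = 0.6663
DIC = CA / (α₁ + 2α₂) = 2.97 / 0.6663 = 4.46 mmol/L

DIC = 4.46 mmol/L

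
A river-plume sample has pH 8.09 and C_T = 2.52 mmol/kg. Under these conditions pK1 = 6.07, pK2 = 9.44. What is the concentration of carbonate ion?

[CO3²⁻] = 0.107 mmol/kg

α₂ = 1 / (1 + [H⁺]/K2 + [H⁺]²/(K1K2)) = 1 / (1 + 10^+1.35 + 10^-0.67)
   = 1 / (1 + 22.387 + 0.21380) = 1/23.601 = 0.04237
[CO3²⁻] = α₂ × DIC = 0.04237 × 2.52 = 0.107 mmol/kg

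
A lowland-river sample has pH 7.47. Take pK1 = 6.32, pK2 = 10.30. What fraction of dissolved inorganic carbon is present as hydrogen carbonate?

α₁ = 1 / (1 + [H⁺]/K1 + K2/[H⁺]) = 1 / (1 + 10^-1.15 + 10^-2.83)
   = 1 / (1 + 0.070795 + 0.0014791) = 1/1.0723 = 0.9326

α₁ = 0.933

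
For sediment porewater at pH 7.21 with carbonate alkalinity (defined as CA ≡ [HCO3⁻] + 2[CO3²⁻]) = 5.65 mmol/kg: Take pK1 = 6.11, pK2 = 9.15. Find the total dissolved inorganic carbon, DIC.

CA = [HCO3⁻] + 2[CO3²⁻] = (α₁ + 2α₂)·DIC
At pH 7.21: [H⁺]/K1 = 10^-1.10 = 0.079433, K2/[H⁺] = 10^-1.94 = 0.011482
α₁ = 1/(1 + 0.079433 + 0.011482) = 1/1.0909 = 0.9167; α₂ = α₁·K2/[H⁺] = 0.01052
α₁ + 2α₂ = 0.9377
DIC = CA / (α₁ + 2α₂) = 5.65 / 0.9377 = 6.03 mmol/kg

DIC = 6.03 mmol/kg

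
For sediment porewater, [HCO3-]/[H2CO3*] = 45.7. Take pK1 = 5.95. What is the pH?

pH = 7.61

From K1 = [H⁺][HCO3-]/[H2CO3*]:  pH = pK1 + log₁₀([HCO3-]/[H2CO3*])
log₁₀(45.7) = +1.660
pH = 5.95 + (+1.660) = 7.61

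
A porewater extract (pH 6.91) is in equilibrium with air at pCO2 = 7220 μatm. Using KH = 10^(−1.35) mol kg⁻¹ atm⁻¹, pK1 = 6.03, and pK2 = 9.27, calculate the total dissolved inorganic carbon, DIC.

DIC = 2.78 mmol/kg

[CO2*] = KH · pCO2 = 10^(−1.35) × 7220×10^-6 = 3.225×10^-4 mol/kg
α₀ = 1/(1 + K1/[H⁺] + K1K2/[H⁺]²) = 1/(1 + 10^+0.88 + 10^-1.48) = 0.1160
DIC = [CO2*]/α₀ = 3.225×10^-4 / 0.1160 = 2.78 mmol/kg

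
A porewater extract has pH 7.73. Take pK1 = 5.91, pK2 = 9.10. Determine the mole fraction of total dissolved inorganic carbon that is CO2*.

α₀ = 0.0143

α₀ = 1 / (1 + K1/[H⁺] + K1K2/[H⁺]²) = 1 / (1 + 10^+1.82 + 10^+0.45)
   = 1 / (1 + 66.069 + 2.8184) = 1/69.888 = 0.01431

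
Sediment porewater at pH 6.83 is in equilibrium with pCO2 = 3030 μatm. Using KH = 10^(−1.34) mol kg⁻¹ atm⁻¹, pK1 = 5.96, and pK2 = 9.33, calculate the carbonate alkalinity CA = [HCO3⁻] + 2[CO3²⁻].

[CO2*] = KH · pCO2 = 10^(−1.34) × 3030×10^-6 = 1.385×10^-4 mol/kg
α₀ = 1/(1 + K1/[H⁺] + K1K2/[H⁺]²) = 1/(1 + 10^+0.87 + 10^-1.63) = 0.1185
DIC = [CO2*]/α₀ = 1.385×10^-4 / 0.1185 = 1.168 mmol/kg
CA = (α₁ + 2α₂)·DIC = (0.8787 + 2×0.002779) × 1.168 = 1.03 mmol/kg

CA = 1.03 mmol/kg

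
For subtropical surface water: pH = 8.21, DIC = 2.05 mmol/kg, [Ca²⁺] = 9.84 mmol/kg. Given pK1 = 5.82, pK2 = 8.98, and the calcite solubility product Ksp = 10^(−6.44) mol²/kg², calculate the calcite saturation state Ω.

α₂ = 1 / (1 + [H⁺]/K2 + [H⁺]²/(K1K2)) = 1 / (1 + 10^+0.77 + 10^-1.62)
   = 1 / (1 + 5.8884 + 0.023988) = 1/6.9124 = 0.1447
[CO3²⁻] = α₂ × DIC = 0.1447 × 2.05 = 0.2966 mmol/kg
Ksp = 10^(−6.44) = 3.631×10^-7
Ω = [Ca²⁺][CO3²⁻]/Ksp = (9.84×10^-3)(2.966×10^-4) / 3.631×10^-7 = 8.04

Ω = 8.04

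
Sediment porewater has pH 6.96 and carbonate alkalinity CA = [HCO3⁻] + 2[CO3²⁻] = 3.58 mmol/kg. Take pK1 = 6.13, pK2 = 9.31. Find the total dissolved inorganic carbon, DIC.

CA = [HCO3⁻] + 2[CO3²⁻] = (α₁ + 2α₂)·DIC
At pH 6.96: [H⁺]/K1 = 10^-0.83 = 0.14791, K2/[H⁺] = 10^-2.35 = 0.0044668
α₁ = 1/(1 + 0.14791 + 0.0044668) = 1/1.1524 = 0.8678; α₂ = α₁·K2/[H⁺] = 0.003876
α₁ + 2α₂ = 0.8755
DIC = CA / (α₁ + 2α₂) = 3.58 / 0.8755 = 4.09 mmol/kg

DIC = 4.09 mmol/kg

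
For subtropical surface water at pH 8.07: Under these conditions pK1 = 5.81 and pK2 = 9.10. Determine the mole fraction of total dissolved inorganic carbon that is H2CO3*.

α₀ = 0.00500

α₀ = 1 / (1 + K1/[H⁺] + K1K2/[H⁺]²) = 1 / (1 + 10^+2.26 + 10^+1.23)
   = 1 / (1 + 181.97 + 16.982) = 1/199.95 = 0.005001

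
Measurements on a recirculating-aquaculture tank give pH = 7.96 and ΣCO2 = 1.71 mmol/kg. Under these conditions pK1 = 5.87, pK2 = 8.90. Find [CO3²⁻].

α₂ = 1 / (1 + [H⁺]/K2 + [H⁺]²/(K1K2)) = 1 / (1 + 10^+0.94 + 10^-1.15)
   = 1 / (1 + 8.7096 + 0.070795) = 1/9.7804 = 0.1022
[CO3²⁻] = α₂ × DIC = 0.1022 × 1.71 = 0.175 mmol/kg

[CO3²⁻] = 0.175 mmol/kg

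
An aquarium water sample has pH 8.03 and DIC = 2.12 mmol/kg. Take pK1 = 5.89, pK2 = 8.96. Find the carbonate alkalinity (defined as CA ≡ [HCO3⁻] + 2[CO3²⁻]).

CA = [HCO3⁻] + 2[CO3²⁻] = (α₁ + 2α₂)·DIC
At pH 8.03: [H⁺]/K1 = 10^-2.14 = 0.0072444, K2/[H⁺] = 10^-0.93 = 0.11749
α₁ = 1/(1 + 0.0072444 + 0.11749) = 1/1.1247 = 0.8891; α₂ = α₁·K2/[H⁺] = 0.1045
α₁ + 2α₂ = 1.0980
CA = 1.0980 × 2.12 = 2.33 mmol/kg

CA = 2.33 mmol/kg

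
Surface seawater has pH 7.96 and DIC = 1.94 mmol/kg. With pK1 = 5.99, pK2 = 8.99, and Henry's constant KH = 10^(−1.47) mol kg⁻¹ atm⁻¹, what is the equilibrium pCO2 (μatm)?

pCO2 = 556 μatm

α₀ = 1 / (1 + K1/[H⁺] + K1K2/[H⁺]²) = 1 / (1 + 10^+1.97 + 10^+0.94)
   = 1 / (1 + 93.325 + 8.7096) = 1/103.04 = 0.009705
[CO2*] = α₀ × DIC = 0.009705 × 1.94 = 0.01883 mmol/kg = 18.83 μmol/kg
pCO2 = [CO2*]/KH = 1.883×10^-5 / 3.388×10^-2 = 556 μatm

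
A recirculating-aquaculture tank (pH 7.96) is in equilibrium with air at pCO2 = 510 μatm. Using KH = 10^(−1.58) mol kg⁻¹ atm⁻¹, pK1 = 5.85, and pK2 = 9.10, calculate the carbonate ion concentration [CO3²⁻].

[CO2*] = KH · pCO2 = 10^(−1.58) × 510×10^-6 = 1.341×10^-5 mol/kg
α₀ = 1/(1 + K1/[H⁺] + K1K2/[H⁺]²) = 1/(1 + 10^+2.11 + 10^+0.97) = 0.007186
DIC = [CO2*]/α₀ = 1.341×10^-5 / 0.007186 = 1.867 mmol/kg
[CO3²⁻] = α₂·DIC; α₂ = 0.06706, so [CO3²⁻] = 0.06706 × 1.867 = 0.125 mmol/kg

[CO3²⁻] = 0.125 mmol/kg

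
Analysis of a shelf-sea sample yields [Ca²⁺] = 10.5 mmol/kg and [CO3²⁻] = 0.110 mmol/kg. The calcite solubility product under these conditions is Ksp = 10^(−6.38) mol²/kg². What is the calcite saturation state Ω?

Ω = 2.77

Ksp = 10^(−6.38) = 4.169×10^-7
Ω = [Ca²⁺][CO3²⁻]/Ksp = (10.5×10^-3)(0.110×10^-3) / 4.169×10^-7 = 2.77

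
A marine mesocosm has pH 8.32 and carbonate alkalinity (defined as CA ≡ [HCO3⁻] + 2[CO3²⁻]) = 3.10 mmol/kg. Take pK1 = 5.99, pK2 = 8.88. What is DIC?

CA = [HCO3⁻] + 2[CO3²⁻] = (α₁ + 2α₂)·DIC
At pH 8.32: [H⁺]/K1 = 10^-2.33 = 0.0046774, K2/[H⁺] = 10^-0.56 = 0.27542
α₁ = 1/(1 + 0.0046774 + 0.27542) = 1/1.2801 = 0.7812; α₂ = α₁·K2/[H⁺] = 0.2152
α₁ + 2α₂ = 1.2115
DIC = CA / (α₁ + 2α₂) = 3.10 / 1.2115 = 2.56 mmol/kg

DIC = 2.56 mmol/kg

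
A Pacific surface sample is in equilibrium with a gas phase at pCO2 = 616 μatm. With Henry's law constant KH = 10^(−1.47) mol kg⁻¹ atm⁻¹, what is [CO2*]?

[CO2*] = 20.9 μmol/kg

KH = 10^(−1.47) = 3.388×10^-2 mol kg⁻¹ atm⁻¹
[CO2*] = KH · pCO2 = 3.388×10^-2 × 616×10^-6 atm = 2.09×10^-5 mol/kg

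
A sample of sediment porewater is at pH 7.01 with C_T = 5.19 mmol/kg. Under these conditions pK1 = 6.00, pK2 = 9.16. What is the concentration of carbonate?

α₂ = 1 / (1 + [H⁺]/K2 + [H⁺]²/(K1K2)) = 1 / (1 + 10^+2.15 + 10^+1.14)
   = 1 / (1 + 141.25 + 13.804) = 1/156.06 = 0.006408
[CO3²⁻] = α₂ × DIC = 0.006408 × 5.19 = 0.0333 mmol/kg

[CO3²⁻] = 0.0333 mmol/kg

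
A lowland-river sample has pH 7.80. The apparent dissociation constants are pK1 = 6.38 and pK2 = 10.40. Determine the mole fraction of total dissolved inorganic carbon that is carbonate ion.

α₂ = 0.00241

α₂ = 1 / (1 + [H⁺]/K2 + [H⁺]²/(K1K2)) = 1 / (1 + 10^+2.60 + 10^+1.18)
   = 1 / (1 + 398.11 + 15.136) = 1/414.24 = 0.002414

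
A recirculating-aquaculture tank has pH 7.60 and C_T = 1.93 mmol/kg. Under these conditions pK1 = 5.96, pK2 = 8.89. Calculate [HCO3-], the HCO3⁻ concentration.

α₁ = 1 / (1 + [H⁺]/K1 + K2/[H⁺]) = 1 / (1 + 10^-1.64 + 10^-1.29)
   = 1 / (1 + 0.022909 + 0.051286) = 1/1.0742 = 0.9309
[HCO3⁻] = α₁ × DIC = 0.9309 × 1.93 = 1.80 mmol/kg

[HCO3⁻] = 1.80 mmol/kg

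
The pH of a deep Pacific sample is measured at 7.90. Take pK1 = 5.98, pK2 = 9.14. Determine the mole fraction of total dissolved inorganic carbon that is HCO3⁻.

α₁ = 0.935

α₁ = 1 / (1 + [H⁺]/K1 + K2/[H⁺]) = 1 / (1 + 10^-1.92 + 10^-1.24)
   = 1 / (1 + 0.012023 + 0.057544) = 1/1.0696 = 0.9350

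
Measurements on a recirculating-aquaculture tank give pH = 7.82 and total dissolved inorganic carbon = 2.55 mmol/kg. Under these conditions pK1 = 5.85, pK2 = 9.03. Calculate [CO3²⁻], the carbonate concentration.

α₂ = 1 / (1 + [H⁺]/K2 + [H⁺]²/(K1K2)) = 1 / (1 + 10^+1.21 + 10^-0.76)
   = 1 / (1 + 16.218 + 0.17378) = 1/17.392 = 0.05750
[CO3²⁻] = α₂ × DIC = 0.05750 × 2.55 = 0.147 mmol/kg

[CO3²⁻] = 0.147 mmol/kg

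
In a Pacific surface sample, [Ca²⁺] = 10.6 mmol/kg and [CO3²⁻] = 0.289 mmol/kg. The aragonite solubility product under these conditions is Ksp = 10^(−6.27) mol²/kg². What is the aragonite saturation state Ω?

Ω = 5.70

Ksp = 10^(−6.27) = 5.370×10^-7
Ω = [Ca²⁺][CO3²⁻]/Ksp = (10.6×10^-3)(0.289×10^-3) / 5.370×10^-7 = 5.70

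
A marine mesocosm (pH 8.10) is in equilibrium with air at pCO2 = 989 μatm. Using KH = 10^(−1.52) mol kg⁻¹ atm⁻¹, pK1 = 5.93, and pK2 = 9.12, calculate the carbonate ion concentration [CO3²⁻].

[CO2*] = KH · pCO2 = 10^(−1.52) × 989×10^-6 = 2.987×10^-5 mol/kg
α₀ = 1/(1 + K1/[H⁺] + K1K2/[H⁺]²) = 1/(1 + 10^+2.17 + 10^+1.15) = 0.006134
DIC = [CO2*]/α₀ = 2.987×10^-5 / 0.006134 = 4.869 mmol/kg
[CO3²⁻] = α₂·DIC; α₂ = 0.08664, so [CO3²⁻] = 0.08664 × 4.869 = 0.422 mmol/kg

[CO3²⁻] = 0.422 mmol/kg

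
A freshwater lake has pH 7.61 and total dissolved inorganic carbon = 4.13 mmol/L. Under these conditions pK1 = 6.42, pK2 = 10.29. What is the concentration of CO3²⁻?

α₂ = 1 / (1 + [H⁺]/K2 + [H⁺]²/(K1K2)) = 1 / (1 + 10^+2.68 + 10^+1.49)
   = 1 / (1 + 478.63 + 30.903) = 1/510.53 = 0.001959
[CO3²⁻] = α₂ × DIC = 0.001959 × 4.13 = 0.00809 mmol/L = 8.09 μmol/L

[CO3²⁻] = 8.09 μmol/L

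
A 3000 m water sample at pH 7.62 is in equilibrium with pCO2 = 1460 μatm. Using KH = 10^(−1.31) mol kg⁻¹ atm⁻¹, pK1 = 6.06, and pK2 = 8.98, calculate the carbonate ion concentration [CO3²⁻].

[CO3²⁻] = 0.113 mmol/kg

[CO2*] = KH · pCO2 = 10^(−1.31) × 1460×10^-6 = 7.151×10^-5 mol/kg
α₀ = 1/(1 + K1/[H⁺] + K1K2/[H⁺]²) = 1/(1 + 10^+1.56 + 10^+0.20) = 0.02571
DIC = [CO2*]/α₀ = 7.151×10^-5 / 0.02571 = 2.781 mmol/kg
[CO3²⁻] = α₂·DIC; α₂ = 0.04075, so [CO3²⁻] = 0.04075 × 2.781 = 0.113 mmol/kg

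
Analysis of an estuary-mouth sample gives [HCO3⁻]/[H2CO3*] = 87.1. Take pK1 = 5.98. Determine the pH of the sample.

pH = 7.92

From K1 = [H⁺][HCO3⁻]/[H2CO3*]:  pH = pK1 + log₁₀([HCO3⁻]/[H2CO3*])
log₁₀(87.1) = +1.940
pH = 5.98 + (+1.940) = 7.92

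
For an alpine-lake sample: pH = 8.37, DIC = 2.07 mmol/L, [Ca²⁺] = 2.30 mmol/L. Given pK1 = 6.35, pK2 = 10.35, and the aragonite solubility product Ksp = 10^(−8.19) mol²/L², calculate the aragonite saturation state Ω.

α₂ = 1 / (1 + [H⁺]/K2 + [H⁺]²/(K1K2)) = 1 / (1 + 10^+1.98 + 10^-0.04)
   = 1 / (1 + 95.499 + 0.91201) = 1/97.411 = 0.01027
[CO3²⁻] = α₂ × DIC = 0.01027 × 2.07 = 0.02125 mmol/L
Ksp = 10^(−8.19) = 6.457×10^-9
Ω = [Ca²⁺][CO3²⁻]/Ksp = (2.30×10^-3)(2.125×10^-5) / 6.457×10^-9 = 7.57

Ω = 7.57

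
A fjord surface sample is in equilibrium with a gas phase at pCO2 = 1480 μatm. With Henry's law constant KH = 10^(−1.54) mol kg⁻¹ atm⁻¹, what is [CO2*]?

[CO2*] = 42.7 μmol/kg

KH = 10^(−1.54) = 2.884×10^-2 mol kg⁻¹ atm⁻¹
[CO2*] = KH · pCO2 = 2.884×10^-2 × 1480×10^-6 atm = 4.27×10^-5 mol/kg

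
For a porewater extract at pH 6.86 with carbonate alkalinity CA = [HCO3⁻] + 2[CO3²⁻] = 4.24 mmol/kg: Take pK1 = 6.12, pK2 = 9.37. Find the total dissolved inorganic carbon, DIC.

CA = [HCO3⁻] + 2[CO3²⁻] = (α₁ + 2α₂)·DIC
At pH 6.86: [H⁺]/K1 = 10^-0.74 = 0.18197, K2/[H⁺] = 10^-2.51 = 0.0030903
α₁ = 1/(1 + 0.18197 + 0.0030903) = 1/1.1851 = 0.8438; α₂ = α₁·K2/[H⁺] = 0.002608
α₁ + 2α₂ = 0.8491
DIC = CA / (α₁ + 2α₂) = 4.24 / 0.8491 = 4.99 mmol/kg

DIC = 4.99 mmol/kg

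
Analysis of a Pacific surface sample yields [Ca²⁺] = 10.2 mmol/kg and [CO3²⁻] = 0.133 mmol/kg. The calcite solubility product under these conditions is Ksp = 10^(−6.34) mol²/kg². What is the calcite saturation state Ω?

Ksp = 10^(−6.34) = 4.571×10^-7
Ω = [Ca²⁺][CO3²⁻]/Ksp = (10.2×10^-3)(0.133×10^-3) / 4.571×10^-7 = 2.97

Ω = 2.97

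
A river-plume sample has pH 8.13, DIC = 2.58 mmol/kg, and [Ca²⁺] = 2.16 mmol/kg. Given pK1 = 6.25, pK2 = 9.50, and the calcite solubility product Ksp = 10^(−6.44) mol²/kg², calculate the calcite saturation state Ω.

Ω = 0.620

α₂ = 1 / (1 + [H⁺]/K2 + [H⁺]²/(K1K2)) = 1 / (1 + 10^+1.37 + 10^-0.51)
   = 1 / (1 + 23.442 + 0.30903) = 1/24.751 = 0.04040
[CO3²⁻] = α₂ × DIC = 0.04040 × 2.58 = 0.1042 mmol/kg
Ksp = 10^(−6.44) = 3.631×10^-7
Ω = [Ca²⁺][CO3²⁻]/Ksp = (2.16×10^-3)(1.042×10^-4) / 3.631×10^-7 = 0.620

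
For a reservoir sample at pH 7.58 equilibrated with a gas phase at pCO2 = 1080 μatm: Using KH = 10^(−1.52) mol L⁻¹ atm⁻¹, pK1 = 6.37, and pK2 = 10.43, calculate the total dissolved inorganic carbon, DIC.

DIC = 0.562 mmol/L

[CO2*] = KH · pCO2 = 10^(−1.52) × 1080×10^-6 = 3.262×10^-5 mol/L
α₀ = 1/(1 + K1/[H⁺] + K1K2/[H⁺]²) = 1/(1 + 10^+1.21 + 10^-1.64) = 0.05800
DIC = [CO2*]/α₀ = 3.262×10^-5 / 0.05800 = 0.562 mmol/L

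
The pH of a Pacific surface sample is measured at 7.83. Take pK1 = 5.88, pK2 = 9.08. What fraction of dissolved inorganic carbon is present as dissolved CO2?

α₀ = 0.0105

α₀ = 1 / (1 + K1/[H⁺] + K1K2/[H⁺]²) = 1 / (1 + 10^+1.95 + 10^+0.70)
   = 1 / (1 + 89.125 + 5.0119) = 1/95.137 = 0.01051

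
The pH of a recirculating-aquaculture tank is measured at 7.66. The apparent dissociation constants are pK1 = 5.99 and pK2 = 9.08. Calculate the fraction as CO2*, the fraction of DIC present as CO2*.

α₀ = 0.0202

α₀ = 1 / (1 + K1/[H⁺] + K1K2/[H⁺]²) = 1 / (1 + 10^+1.67 + 10^+0.25)
   = 1 / (1 + 46.774 + 1.7783) = 1/49.552 = 0.02018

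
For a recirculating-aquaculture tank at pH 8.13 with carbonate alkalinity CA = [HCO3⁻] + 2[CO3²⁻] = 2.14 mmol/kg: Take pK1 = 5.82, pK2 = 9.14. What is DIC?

DIC = 1.97 mmol/kg

CA = [HCO3⁻] + 2[CO3²⁻] = (α₁ + 2α₂)·DIC
At pH 8.13: [H⁺]/K1 = 10^-2.31 = 0.0048978, K2/[H⁺] = 10^-1.01 = 0.097724
α₁ = 1/(1 + 0.0048978 + 0.097724) = 1/1.1026 = 0.9069; α₂ = α₁·K2/[H⁺] = 0.08863
α₁ + 2α₂ = 1.0842
DIC = CA / (α₁ + 2α₂) = 2.14 / 1.0842 = 1.97 mmol/kg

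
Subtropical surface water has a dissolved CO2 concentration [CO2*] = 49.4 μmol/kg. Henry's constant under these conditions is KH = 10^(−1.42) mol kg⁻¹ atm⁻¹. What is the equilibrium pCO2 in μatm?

KH = 10^(−1.42) = 3.802×10^-2 mol kg⁻¹ atm⁻¹
pCO2 = [CO2*]/KH = 49.4×10^-6 / 3.802×10^-2 = 1.30×10^-3 atm = 1300 μatm

pCO2 = 1300 μatm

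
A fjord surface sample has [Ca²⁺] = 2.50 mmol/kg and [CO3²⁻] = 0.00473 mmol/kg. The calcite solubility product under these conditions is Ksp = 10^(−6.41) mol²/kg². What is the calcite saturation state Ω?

Ω = 0.0304

Ksp = 10^(−6.41) = 3.890×10^-7
Ω = [Ca²⁺][CO3²⁻]/Ksp = (2.50×10^-3)(0.00473×10^-3) / 3.890×10^-7 = 0.0304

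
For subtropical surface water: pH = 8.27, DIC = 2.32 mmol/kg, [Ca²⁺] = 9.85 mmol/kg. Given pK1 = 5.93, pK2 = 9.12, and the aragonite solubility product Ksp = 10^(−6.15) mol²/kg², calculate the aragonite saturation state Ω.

α₂ = 1 / (1 + [H⁺]/K2 + [H⁺]²/(K1K2)) = 1 / (1 + 10^+0.85 + 10^-1.49)
   = 1 / (1 + 7.0795 + 0.032359) = 1/8.1118 = 0.1233
[CO3²⁻] = α₂ × DIC = 0.1233 × 2.32 = 0.2860 mmol/kg
Ksp = 10^(−6.15) = 7.079×10^-7
Ω = [Ca²⁺][CO3²⁻]/Ksp = (9.85×10^-3)(2.860×10^-4) / 7.079×10^-7 = 3.98

Ω = 3.98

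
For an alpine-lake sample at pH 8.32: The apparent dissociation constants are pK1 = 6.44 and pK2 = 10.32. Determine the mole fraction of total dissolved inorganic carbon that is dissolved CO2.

α₀ = 0.0129

α₀ = 1 / (1 + K1/[H⁺] + K1K2/[H⁺]²) = 1 / (1 + 10^+1.88 + 10^-0.12)
   = 1 / (1 + 75.858 + 0.75858) = 1/77.616 = 0.01288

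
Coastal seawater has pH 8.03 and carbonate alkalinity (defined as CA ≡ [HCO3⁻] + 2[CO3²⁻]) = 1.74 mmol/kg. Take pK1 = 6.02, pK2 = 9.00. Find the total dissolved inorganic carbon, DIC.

DIC = 1.60 mmol/kg

CA = [HCO3⁻] + 2[CO3²⁻] = (α₁ + 2α₂)·DIC
At pH 8.03: [H⁺]/K1 = 10^-2.01 = 0.0097724, K2/[H⁺] = 10^-0.97 = 0.10715
α₁ = 1/(1 + 0.0097724 + 0.10715) = 1/1.1169 = 0.8953; α₂ = α₁·K2/[H⁺] = 0.09593
α₁ + 2α₂ = 1.0872
DIC = CA / (α₁ + 2α₂) = 1.74 / 1.0872 = 1.60 mmol/kg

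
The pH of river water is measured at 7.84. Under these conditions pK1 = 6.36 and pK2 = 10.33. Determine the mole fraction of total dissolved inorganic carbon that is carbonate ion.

α₂ = 1 / (1 + [H⁺]/K2 + [H⁺]²/(K1K2)) = 1 / (1 + 10^+2.49 + 10^+1.01)
   = 1 / (1 + 309.03 + 10.233) = 1/320.26 = 0.003122

α₂ = 0.00312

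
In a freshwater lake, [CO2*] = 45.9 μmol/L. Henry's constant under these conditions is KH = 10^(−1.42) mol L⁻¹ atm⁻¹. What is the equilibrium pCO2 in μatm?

KH = 10^(−1.42) = 3.802×10^-2 mol L⁻¹ atm⁻¹
pCO2 = [CO2*]/KH = 45.9×10^-6 / 3.802×10^-2 = 1.21×10^-3 atm = 1210 μatm

pCO2 = 1210 μatm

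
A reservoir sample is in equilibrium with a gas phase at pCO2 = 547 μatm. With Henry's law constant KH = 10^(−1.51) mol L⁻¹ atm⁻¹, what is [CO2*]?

KH = 10^(−1.51) = 3.090×10^-2 mol L⁻¹ atm⁻¹
[CO2*] = KH · pCO2 = 3.090×10^-2 × 547×10^-6 atm = 1.69×10^-5 mol/L

[CO2*] = 16.9 μmol/L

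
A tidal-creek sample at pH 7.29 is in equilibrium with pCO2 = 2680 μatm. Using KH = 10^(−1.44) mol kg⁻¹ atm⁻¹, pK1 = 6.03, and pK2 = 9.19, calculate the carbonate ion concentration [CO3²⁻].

[CO3²⁻] = 0.0223 mmol/kg

[CO2*] = KH · pCO2 = 10^(−1.44) × 2680×10^-6 = 9.730×10^-5 mol/kg
α₀ = 1/(1 + K1/[H⁺] + K1K2/[H⁺]²) = 1/(1 + 10^+1.26 + 10^-0.64) = 0.05148
DIC = [CO2*]/α₀ = 9.730×10^-5 / 0.05148 = 1.890 mmol/kg
[CO3²⁻] = α₂·DIC; α₂ = 0.01179, so [CO3²⁻] = 0.01179 × 1.890 = 0.0223 mmol/kg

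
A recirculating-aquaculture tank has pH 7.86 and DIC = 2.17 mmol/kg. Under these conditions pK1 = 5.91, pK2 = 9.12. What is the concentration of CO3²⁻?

[CO3²⁻] = 0.112 mmol/kg

α₂ = 1 / (1 + [H⁺]/K2 + [H⁺]²/(K1K2)) = 1 / (1 + 10^+1.26 + 10^-0.69)
   = 1 / (1 + 18.197 + 0.20417) = 1/19.401 = 0.05154
[CO3²⁻] = α₂ × DIC = 0.05154 × 2.17 = 0.112 mmol/kg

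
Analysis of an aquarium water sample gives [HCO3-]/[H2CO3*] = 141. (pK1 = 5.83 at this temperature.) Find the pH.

From K1 = [H⁺][HCO3-]/[H2CO3*]:  pH = pK1 + log₁₀([HCO3-]/[H2CO3*])
log₁₀(141) = +2.149
pH = 5.83 + (+2.149) = 7.98

pH = 7.98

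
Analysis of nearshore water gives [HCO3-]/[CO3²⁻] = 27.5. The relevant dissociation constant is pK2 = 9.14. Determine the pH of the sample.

pH = 7.70

From K2 = [H⁺][CO3²⁻]/[HCO3-]:  pH = pK2 − log₁₀([HCO3-]/[CO3²⁻])
log₁₀(27.5) = +1.439
pH = 9.14 − (+1.439) = 7.70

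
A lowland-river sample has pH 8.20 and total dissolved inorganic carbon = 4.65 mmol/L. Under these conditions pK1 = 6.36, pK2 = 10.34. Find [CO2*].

[CO2*] = 0.0658 mmol/L

α₀ = 1 / (1 + K1/[H⁺] + K1K2/[H⁺]²) = 1 / (1 + 10^+1.84 + 10^-0.30)
   = 1 / (1 + 69.183 + 0.50119) = 1/70.684 = 0.01415
[CO2*] = α₀ × DIC = 0.01415 × 4.65 = 0.0658 mmol/L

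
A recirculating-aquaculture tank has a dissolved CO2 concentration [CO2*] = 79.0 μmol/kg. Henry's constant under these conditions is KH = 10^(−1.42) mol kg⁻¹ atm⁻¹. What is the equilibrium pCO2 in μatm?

pCO2 = 2080 μatm

KH = 10^(−1.42) = 3.802×10^-2 mol kg⁻¹ atm⁻¹
pCO2 = [CO2*]/KH = 79.0×10^-6 / 3.802×10^-2 = 2.08×10^-3 atm = 2080 μatm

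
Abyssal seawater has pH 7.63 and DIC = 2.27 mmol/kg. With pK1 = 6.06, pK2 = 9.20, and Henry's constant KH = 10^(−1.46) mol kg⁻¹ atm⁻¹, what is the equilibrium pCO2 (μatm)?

α₀ = 1 / (1 + K1/[H⁺] + K1K2/[H⁺]²) = 1 / (1 + 10^+1.57 + 10^+0.00)
   = 1 / (1 + 37.154 + 1.0000) = 1/39.154 = 0.02554
[CO2*] = α₀ × DIC = 0.02554 × 2.27 = 0.05798 mmol/kg
pCO2 = [CO2*]/KH = 5.798×10^-5 / 3.467×10^-2 = 1670 μatm

pCO2 = 1670 μatm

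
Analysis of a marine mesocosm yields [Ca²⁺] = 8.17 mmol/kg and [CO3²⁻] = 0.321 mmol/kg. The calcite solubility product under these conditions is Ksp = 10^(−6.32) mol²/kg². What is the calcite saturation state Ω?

Ksp = 10^(−6.32) = 4.786×10^-7
Ω = [Ca²⁺][CO3²⁻]/Ksp = (8.17×10^-3)(0.321×10^-3) / 4.786×10^-7 = 5.48

Ω = 5.48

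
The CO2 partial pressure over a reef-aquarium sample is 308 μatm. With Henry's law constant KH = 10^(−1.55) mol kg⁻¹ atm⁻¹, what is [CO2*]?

KH = 10^(−1.55) = 2.818×10^-2 mol kg⁻¹ atm⁻¹
[CO2*] = KH · pCO2 = 2.818×10^-2 × 308×10^-6 atm = 8.68×10^-6 mol/kg

[CO2*] = 8.68 μmol/kg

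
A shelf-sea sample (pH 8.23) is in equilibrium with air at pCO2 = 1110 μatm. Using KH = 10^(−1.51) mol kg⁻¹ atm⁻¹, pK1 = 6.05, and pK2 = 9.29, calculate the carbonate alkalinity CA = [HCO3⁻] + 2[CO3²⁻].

CA = 6.10 mmol/kg

[CO2*] = KH · pCO2 = 10^(−1.51) × 1110×10^-6 = 3.430×10^-5 mol/kg
α₀ = 1/(1 + K1/[H⁺] + K1K2/[H⁺]²) = 1/(1 + 10^+2.18 + 10^+1.12) = 0.006041
DIC = [CO2*]/α₀ = 3.430×10^-5 / 0.006041 = 5.678 mmol/kg
CA = (α₁ + 2α₂)·DIC = (0.9143 + 2×0.07963) × 5.678 = 6.10 mmol/kg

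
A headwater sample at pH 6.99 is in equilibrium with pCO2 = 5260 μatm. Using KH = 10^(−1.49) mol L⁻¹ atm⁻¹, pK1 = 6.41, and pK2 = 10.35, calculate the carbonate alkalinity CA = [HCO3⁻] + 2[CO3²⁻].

[CO2*] = KH · pCO2 = 10^(−1.49) × 5260×10^-6 = 1.702×10^-4 mol/L
α₀ = 1/(1 + K1/[H⁺] + K1K2/[H⁺]²) = 1/(1 + 10^+0.58 + 10^-2.78) = 0.2082
DIC = [CO2*]/α₀ = 1.702×10^-4 / 0.2082 = 0.8176 mmol/L
CA = (α₁ + 2α₂)·DIC = (0.7915 + 2×0.0003455) × 0.8176 = 0.648 mmol/L

CA = 0.648 mmol/L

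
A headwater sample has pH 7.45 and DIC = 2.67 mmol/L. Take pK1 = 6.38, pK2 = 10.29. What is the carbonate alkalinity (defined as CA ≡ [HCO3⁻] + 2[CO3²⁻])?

CA = 2.46 mmol/L

CA = [HCO3⁻] + 2[CO3²⁻] = (α₁ + 2α₂)·DIC
At pH 7.45: [H⁺]/K1 = 10^-1.07 = 0.085114, K2/[H⁺] = 10^-2.84 = 0.0014454
α₁ = 1/(1 + 0.085114 + 0.0014454) = 1/1.0866 = 0.9203; α₂ = α₁·K2/[H⁺] = 0.001330
α₁ + 2α₂ = 0.9230
CA = 0.9230 × 2.67 = 2.46 mmol/L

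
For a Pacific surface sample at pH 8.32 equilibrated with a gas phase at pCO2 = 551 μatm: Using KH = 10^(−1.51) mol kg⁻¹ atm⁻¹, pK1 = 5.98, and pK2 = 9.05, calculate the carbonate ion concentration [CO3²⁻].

[CO2*] = KH · pCO2 = 10^(−1.51) × 551×10^-6 = 1.703×10^-5 mol/kg
α₀ = 1/(1 + K1/[H⁺] + K1K2/[H⁺]²) = 1/(1 + 10^+2.34 + 10^+1.61) = 0.003839
DIC = [CO2*]/α₀ = 1.703×10^-5 / 0.003839 = 4.436 mmol/kg
[CO3²⁻] = α₂·DIC; α₂ = 0.1564, so [CO3²⁻] = 0.1564 × 4.436 = 0.694 mmol/kg

[CO3²⁻] = 0.694 mmol/kg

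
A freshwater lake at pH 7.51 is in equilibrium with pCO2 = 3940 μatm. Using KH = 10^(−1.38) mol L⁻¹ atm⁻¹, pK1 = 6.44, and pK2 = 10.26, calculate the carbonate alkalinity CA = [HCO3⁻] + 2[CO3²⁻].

[CO2*] = KH · pCO2 = 10^(−1.38) × 3940×10^-6 = 1.642×10^-4 mol/L
α₀ = 1/(1 + K1/[H⁺] + K1K2/[H⁺]²) = 1/(1 + 10^+1.07 + 10^-1.68) = 0.07831
DIC = [CO2*]/α₀ = 1.642×10^-4 / 0.07831 = 2.097 mmol/L
CA = (α₁ + 2α₂)·DIC = (0.9201 + 2×0.001636) × 2.097 = 1.94 mmol/L

CA = 1.94 mmol/L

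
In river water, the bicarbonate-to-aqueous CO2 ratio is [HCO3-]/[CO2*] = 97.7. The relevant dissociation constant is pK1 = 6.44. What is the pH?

From K1 = [H⁺][HCO3-]/[CO2*]:  pH = pK1 + log₁₀([HCO3-]/[CO2*])
log₁₀(97.7) = +1.990
pH = 6.44 + (+1.990) = 8.43

pH = 8.43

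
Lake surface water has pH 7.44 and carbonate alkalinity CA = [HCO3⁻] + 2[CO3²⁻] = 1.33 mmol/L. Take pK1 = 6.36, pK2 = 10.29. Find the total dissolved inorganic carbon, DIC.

DIC = 1.44 mmol/L

CA = [HCO3⁻] + 2[CO3²⁻] = (α₁ + 2α₂)·DIC
At pH 7.44: [H⁺]/K1 = 10^-1.08 = 0.083176, K2/[H⁺] = 10^-2.85 = 0.0014125
α₁ = 1/(1 + 0.083176 + 0.0014125) = 1/1.0846 = 0.9220; α₂ = α₁·K2/[H⁺] = 0.001302
α₁ + 2α₂ = 0.9246
DIC = CA / (α₁ + 2α₂) = 1.33 / 0.9246 = 1.44 mmol/L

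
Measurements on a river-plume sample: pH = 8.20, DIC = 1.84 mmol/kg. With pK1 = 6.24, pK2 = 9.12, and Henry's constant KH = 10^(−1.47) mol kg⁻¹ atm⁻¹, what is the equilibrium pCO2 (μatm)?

α₀ = 1 / (1 + K1/[H⁺] + K1K2/[H⁺]²) = 1 / (1 + 10^+1.96 + 10^+1.04)
   = 1 / (1 + 91.201 + 10.965) = 1/103.17 = 0.009693
[CO2*] = α₀ × DIC = 0.009693 × 1.84 = 0.01784 mmol/kg = 17.84 μmol/kg
pCO2 = [CO2*]/KH = 1.784×10^-5 / 3.388×10^-2 = 526 μatm

pCO2 = 526 μatm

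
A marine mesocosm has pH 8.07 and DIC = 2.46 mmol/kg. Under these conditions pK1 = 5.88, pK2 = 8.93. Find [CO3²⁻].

α₂ = 1 / (1 + [H⁺]/K2 + [H⁺]²/(K1K2)) = 1 / (1 + 10^+0.86 + 10^-1.33)
   = 1 / (1 + 7.2444 + 0.046774) = 1/8.2911 = 0.1206
[CO3²⁻] = α₂ × DIC = 0.1206 × 2.46 = 0.297 mmol/kg

[CO3²⁻] = 0.297 mmol/kg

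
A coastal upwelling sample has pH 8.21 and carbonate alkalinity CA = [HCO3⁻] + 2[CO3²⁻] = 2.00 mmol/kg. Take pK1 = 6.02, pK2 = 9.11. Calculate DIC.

DIC = 1.81 mmol/kg

CA = [HCO3⁻] + 2[CO3²⁻] = (α₁ + 2α₂)·DIC
At pH 8.21: [H⁺]/K1 = 10^-2.19 = 0.0064565, K2/[H⁺] = 10^-0.90 = 0.12589
α₁ = 1/(1 + 0.0064565 + 0.12589) = 1/1.1323 = 0.8831; α₂ = α₁·K2/[H⁺] = 0.1112
α₁ + 2α₂ = 1.1055
DIC = CA / (α₁ + 2α₂) = 2.00 / 1.1055 = 1.81 mmol/kg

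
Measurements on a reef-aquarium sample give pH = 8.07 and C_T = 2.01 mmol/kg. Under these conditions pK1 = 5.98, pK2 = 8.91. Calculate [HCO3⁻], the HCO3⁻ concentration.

α₁ = 1 / (1 + [H⁺]/K1 + K2/[H⁺]) = 1 / (1 + 10^-2.09 + 10^-0.84)
   = 1 / (1 + 0.0081283 + 0.14454) = 1/1.1527 = 0.8675
[HCO3⁻] = α₁ × DIC = 0.8675 × 2.01 = 1.74 mmol/kg

[HCO3⁻] = 1.74 mmol/kg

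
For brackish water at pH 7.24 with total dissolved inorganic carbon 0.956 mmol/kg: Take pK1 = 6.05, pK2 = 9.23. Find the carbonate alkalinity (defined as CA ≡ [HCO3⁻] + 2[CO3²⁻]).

CA = [HCO3⁻] + 2[CO3²⁻] = (α₁ + 2α₂)·DIC
At pH 7.24: [H⁺]/K1 = 10^-1.19 = 0.064565, K2/[H⁺] = 10^-1.99 = 0.010233
α₁ = 1/(1 + 0.064565 + 0.010233) = 1/1.0748 = 0.9304; α₂ = α₁·K2/[H⁺] = 0.009521
α₁ + 2α₂ = 0.9494
CA = 0.9494 × 0.956 = 0.908 mmol/kg

CA = 0.908 mmol/kg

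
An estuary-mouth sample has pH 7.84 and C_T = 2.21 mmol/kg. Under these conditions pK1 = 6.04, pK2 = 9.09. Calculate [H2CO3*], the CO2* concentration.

α₀ = 1 / (1 + K1/[H⁺] + K1K2/[H⁺]²) = 1 / (1 + 10^+1.80 + 10^+0.55)
   = 1 / (1 + 63.096 + 3.5481) = 1/67.644 = 0.01478
[CO2*] = α₀ × DIC = 0.01478 × 2.21 = 0.0327 mmol/kg

[CO2*] = 0.0327 mmol/kg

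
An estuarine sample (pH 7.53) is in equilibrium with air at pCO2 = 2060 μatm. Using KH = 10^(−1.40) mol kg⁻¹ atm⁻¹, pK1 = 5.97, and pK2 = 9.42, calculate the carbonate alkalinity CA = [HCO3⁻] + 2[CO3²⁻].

[CO2*] = KH · pCO2 = 10^(−1.40) × 2060×10^-6 = 8.201×10^-5 mol/kg
α₀ = 1/(1 + K1/[H⁺] + K1K2/[H⁺]²) = 1/(1 + 10^+1.56 + 10^-0.33) = 0.02647
DIC = [CO2*]/α₀ = 8.201×10^-5 / 0.02647 = 3.098 mmol/kg
CA = (α₁ + 2α₂)·DIC = (0.9611 + 2×0.01238) × 3.098 = 3.05 mmol/kg

CA = 3.05 mmol/kg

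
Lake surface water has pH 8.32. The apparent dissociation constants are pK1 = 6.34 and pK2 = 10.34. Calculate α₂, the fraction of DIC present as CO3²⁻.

α₂ = 0.00936

α₂ = 1 / (1 + [H⁺]/K2 + [H⁺]²/(K1K2)) = 1 / (1 + 10^+2.02 + 10^+0.04)
   = 1 / (1 + 104.71 + 1.0965) = 1/106.81 = 0.009362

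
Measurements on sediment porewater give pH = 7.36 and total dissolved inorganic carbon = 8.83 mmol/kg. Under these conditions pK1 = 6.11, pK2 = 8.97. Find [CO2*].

α₀ = 1 / (1 + K1/[H⁺] + K1K2/[H⁺]²) = 1 / (1 + 10^+1.25 + 10^-0.36)
   = 1 / (1 + 17.783 + 0.43652) = 1/19.219 = 0.05203
[CO2*] = α₀ × DIC = 0.05203 × 8.83 = 0.459 mmol/kg

[CO2*] = 0.459 mmol/kg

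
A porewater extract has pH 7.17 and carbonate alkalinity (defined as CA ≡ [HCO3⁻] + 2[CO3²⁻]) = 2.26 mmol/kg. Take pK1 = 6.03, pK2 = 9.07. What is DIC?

DIC = 2.39 mmol/kg

CA = [HCO3⁻] + 2[CO3²⁻] = (α₁ + 2α₂)·DIC
At pH 7.17: [H⁺]/K1 = 10^-1.14 = 0.072444, K2/[H⁺] = 10^-1.90 = 0.012589
α₁ = 1/(1 + 0.072444 + 0.012589) = 1/1.0850 = 0.9216; α₂ = α₁·K2/[H⁺] = 0.01160
α₁ + 2α₂ = 0.9448
DIC = CA / (α₁ + 2α₂) = 2.26 / 0.9448 = 2.39 mmol/kg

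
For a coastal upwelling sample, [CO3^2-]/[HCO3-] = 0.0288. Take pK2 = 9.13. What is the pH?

pH = 7.59

From K2 = [H⁺][CO3^2-]/[HCO3-]:  pH = pK2 + log₁₀([CO3^2-]/[HCO3-])
log₁₀(0.0288) = -1.541
pH = 9.13 + (-1.541) = 7.59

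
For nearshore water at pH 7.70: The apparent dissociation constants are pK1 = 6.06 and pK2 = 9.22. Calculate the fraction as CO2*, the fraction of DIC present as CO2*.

α₀ = 1 / (1 + K1/[H⁺] + K1K2/[H⁺]²) = 1 / (1 + 10^+1.64 + 10^+0.12)
   = 1 / (1 + 43.652 + 1.3183) = 1/45.970 = 0.02175

α₀ = 0.0218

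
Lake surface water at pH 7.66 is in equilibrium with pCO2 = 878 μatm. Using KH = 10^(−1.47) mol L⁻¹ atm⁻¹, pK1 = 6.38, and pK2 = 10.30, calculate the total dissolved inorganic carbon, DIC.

DIC = 0.598 mmol/L

[CO2*] = KH · pCO2 = 10^(−1.47) × 878×10^-6 = 2.975×10^-5 mol/L
α₀ = 1/(1 + K1/[H⁺] + K1K2/[H⁺]²) = 1/(1 + 10^+1.28 + 10^-1.36) = 0.04976
DIC = [CO2*]/α₀ = 2.975×10^-5 / 0.04976 = 0.598 mmol/L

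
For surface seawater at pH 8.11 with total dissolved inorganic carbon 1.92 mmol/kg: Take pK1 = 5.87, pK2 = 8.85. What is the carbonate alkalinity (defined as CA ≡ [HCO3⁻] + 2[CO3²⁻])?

CA = [HCO3⁻] + 2[CO3²⁻] = (α₁ + 2α₂)·DIC
At pH 8.11: [H⁺]/K1 = 10^-2.24 = 0.0057544, K2/[H⁺] = 10^-0.74 = 0.18197
α₁ = 1/(1 + 0.0057544 + 0.18197) = 1/1.1877 = 0.8419; α₂ = α₁·K2/[H⁺] = 0.1532
α₁ + 2α₂ = 1.1484
CA = 1.1484 × 1.92 = 2.20 mmol/kg

CA = 2.20 mmol/kg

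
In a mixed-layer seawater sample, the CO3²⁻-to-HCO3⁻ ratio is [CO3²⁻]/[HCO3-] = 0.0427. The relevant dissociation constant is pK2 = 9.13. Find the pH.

From K2 = [H⁺][CO3²⁻]/[HCO3-]:  pH = pK2 + log₁₀([CO3²⁻]/[HCO3-])
log₁₀(0.0427) = -1.370
pH = 9.13 + (-1.370) = 7.76

pH = 7.76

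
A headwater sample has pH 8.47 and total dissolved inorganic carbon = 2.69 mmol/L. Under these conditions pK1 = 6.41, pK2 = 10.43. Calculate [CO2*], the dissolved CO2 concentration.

[CO2*] = 0.0230 mmol/L

α₀ = 1 / (1 + K1/[H⁺] + K1K2/[H⁺]²) = 1 / (1 + 10^+2.06 + 10^+0.10)
   = 1 / (1 + 114.82 + 1.2589) = 1/117.07 = 0.008542
[CO2*] = α₀ × DIC = 0.008542 × 2.69 = 0.0230 mmol/L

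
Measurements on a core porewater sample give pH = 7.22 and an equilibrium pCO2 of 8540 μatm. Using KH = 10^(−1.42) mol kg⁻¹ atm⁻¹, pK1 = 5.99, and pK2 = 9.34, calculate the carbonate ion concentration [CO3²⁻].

[CO3²⁻] = 0.0418 mmol/kg

[CO2*] = KH · pCO2 = 10^(−1.42) × 8540×10^-6 = 3.247×10^-4 mol/kg
α₀ = 1/(1 + K1/[H⁺] + K1K2/[H⁺]²) = 1/(1 + 10^+1.23 + 10^-0.89) = 0.05521
DIC = [CO2*]/α₀ = 3.247×10^-4 / 0.05521 = 5.880 mmol/kg
[CO3²⁻] = α₂·DIC; α₂ = 0.007113, so [CO3²⁻] = 0.007113 × 5.880 = 0.0418 mmol/kg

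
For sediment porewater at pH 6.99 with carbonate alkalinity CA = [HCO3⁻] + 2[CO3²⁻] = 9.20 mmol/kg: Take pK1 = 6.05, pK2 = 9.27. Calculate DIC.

DIC = 10.2 mmol/kg

CA = [HCO3⁻] + 2[CO3²⁻] = (α₁ + 2α₂)·DIC
At pH 6.99: [H⁺]/K1 = 10^-0.94 = 0.11482, K2/[H⁺] = 10^-2.28 = 0.0052481
α₁ = 1/(1 + 0.11482 + 0.0052481) = 1/1.1201 = 0.8928; α₂ = α₁·K2/[H⁺] = 0.004686
α₁ + 2α₂ = 0.9022
DIC = CA / (α₁ + 2α₂) = 9.20 / 0.9022 = 10.2 mmol/kg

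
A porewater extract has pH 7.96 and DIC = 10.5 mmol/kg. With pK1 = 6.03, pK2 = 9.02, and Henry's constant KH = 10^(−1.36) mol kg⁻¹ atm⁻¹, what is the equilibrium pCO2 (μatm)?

α₀ = 1 / (1 + K1/[H⁺] + K1K2/[H⁺]²) = 1 / (1 + 10^+1.93 + 10^+0.87)
   = 1 / (1 + 85.114 + 7.4131) = 1/93.527 = 0.01069
[CO2*] = α₀ × DIC = 0.01069 × 10.5 = 0.1123 mmol/kg
pCO2 = [CO2*]/KH = 1.123×10^-4 / 4.365×10^-2 = 2570 μatm

pCO2 = 2570 μatm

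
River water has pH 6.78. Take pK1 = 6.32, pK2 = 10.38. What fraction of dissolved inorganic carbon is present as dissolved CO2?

α₀ = 0.257

α₀ = 1 / (1 + K1/[H⁺] + K1K2/[H⁺]²) = 1 / (1 + 10^+0.46 + 10^-3.14)
   = 1 / (1 + 2.8840 + 0.00072444) = 1/3.8848 = 0.2574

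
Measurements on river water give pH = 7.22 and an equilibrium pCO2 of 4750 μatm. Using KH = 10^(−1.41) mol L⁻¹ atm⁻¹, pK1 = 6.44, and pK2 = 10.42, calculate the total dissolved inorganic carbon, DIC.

[CO2*] = KH · pCO2 = 10^(−1.41) × 4750×10^-6 = 1.848×10^-4 mol/L
α₀ = 1/(1 + K1/[H⁺] + K1K2/[H⁺]²) = 1/(1 + 10^+0.78 + 10^-2.42) = 0.1423
DIC = [CO2*]/α₀ = 1.848×10^-4 / 0.1423 = 1.30 mmol/L

DIC = 1.30 mmol/L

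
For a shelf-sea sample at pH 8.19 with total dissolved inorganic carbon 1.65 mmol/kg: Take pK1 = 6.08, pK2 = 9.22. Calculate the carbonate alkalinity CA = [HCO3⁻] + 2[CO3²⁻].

CA = 1.78 mmol/kg

CA = [HCO3⁻] + 2[CO3²⁻] = (α₁ + 2α₂)·DIC
At pH 8.19: [H⁺]/K1 = 10^-2.11 = 0.0077625, K2/[H⁺] = 10^-1.03 = 0.093325
α₁ = 1/(1 + 0.0077625 + 0.093325) = 1/1.1011 = 0.9082; α₂ = α₁·K2/[H⁺] = 0.08476
α₁ + 2α₂ = 1.0777
CA = 1.0777 × 1.65 = 1.78 mmol/kg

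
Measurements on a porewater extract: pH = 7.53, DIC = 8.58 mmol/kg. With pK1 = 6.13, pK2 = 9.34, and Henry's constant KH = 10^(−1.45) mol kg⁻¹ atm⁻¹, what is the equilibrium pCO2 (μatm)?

α₀ = 1 / (1 + K1/[H⁺] + K1K2/[H⁺]²) = 1 / (1 + 10^+1.40 + 10^-0.41)
   = 1 / (1 + 25.119 + 0.38905) = 1/26.508 = 0.03772
[CO2*] = α₀ × DIC = 0.03772 × 8.58 = 0.3237 mmol/kg
pCO2 = [CO2*]/KH = 3.237×10^-4 / 3.548×10^-2 = 9120 μatm

pCO2 = 9120 μatm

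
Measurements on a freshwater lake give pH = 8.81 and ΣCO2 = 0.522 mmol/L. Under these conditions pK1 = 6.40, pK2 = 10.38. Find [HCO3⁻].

α₁ = 1 / (1 + [H⁺]/K1 + K2/[H⁺]) = 1 / (1 + 10^-2.41 + 10^-1.57)
   = 1 / (1 + 0.0038905 + 0.026915) = 1/1.0308 = 0.9701
[HCO3⁻] = α₁ × DIC = 0.9701 × 0.522 = 0.506 mmol/L

[HCO3⁻] = 0.506 mmol/L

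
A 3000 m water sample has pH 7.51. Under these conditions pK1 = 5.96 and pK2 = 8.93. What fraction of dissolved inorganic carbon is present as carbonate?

α₂ = 1 / (1 + [H⁺]/K2 + [H⁺]²/(K1K2)) = 1 / (1 + 10^+1.42 + 10^-0.13)
   = 1 / (1 + 26.303 + 0.74131) = 1/28.044 = 0.03566

α₂ = 0.0357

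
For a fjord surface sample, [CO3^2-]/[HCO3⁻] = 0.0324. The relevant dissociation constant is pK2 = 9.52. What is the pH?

From K2 = [H⁺][CO3^2-]/[HCO3⁻]:  pH = pK2 + log₁₀([CO3^2-]/[HCO3⁻])
log₁₀(0.0324) = -1.489
pH = 9.52 + (-1.489) = 8.03

pH = 8.03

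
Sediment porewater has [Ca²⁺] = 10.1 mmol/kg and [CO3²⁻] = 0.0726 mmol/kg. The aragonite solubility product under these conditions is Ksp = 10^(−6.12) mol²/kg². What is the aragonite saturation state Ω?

Ksp = 10^(−6.12) = 7.586×10^-7
Ω = [Ca²⁺][CO3²⁻]/Ksp = (10.1×10^-3)(0.0726×10^-3) / 7.586×10^-7 = 0.967

Ω = 0.967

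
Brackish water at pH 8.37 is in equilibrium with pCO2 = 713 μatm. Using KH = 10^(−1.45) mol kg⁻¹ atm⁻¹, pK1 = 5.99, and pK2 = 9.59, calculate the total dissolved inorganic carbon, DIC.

[CO2*] = KH · pCO2 = 10^(−1.45) × 713×10^-6 = 2.530×10^-5 mol/kg
α₀ = 1/(1 + K1/[H⁺] + K1K2/[H⁺]²) = 1/(1 + 10^+2.38 + 10^+1.16) = 0.003916
DIC = [CO2*]/α₀ = 2.530×10^-5 / 0.003916 = 6.46 mmol/kg

DIC = 6.46 mmol/kg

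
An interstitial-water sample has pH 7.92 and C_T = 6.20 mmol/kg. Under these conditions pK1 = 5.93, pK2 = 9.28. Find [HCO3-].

[HCO3⁻] = 5.88 mmol/kg

α₁ = 1 / (1 + [H⁺]/K1 + K2/[H⁺]) = 1 / (1 + 10^-1.99 + 10^-1.36)
   = 1 / (1 + 0.010233 + 0.043652) = 1/1.0539 = 0.9489
[HCO3⁻] = α₁ × DIC = 0.9489 × 6.20 = 5.88 mmol/kg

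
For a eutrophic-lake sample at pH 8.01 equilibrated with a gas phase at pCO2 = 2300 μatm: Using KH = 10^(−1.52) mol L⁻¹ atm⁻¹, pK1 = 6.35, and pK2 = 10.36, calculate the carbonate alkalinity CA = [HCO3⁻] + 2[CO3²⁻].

CA = 3.20 mmol/L

[CO2*] = KH · pCO2 = 10^(−1.52) × 2300×10^-6 = 6.946×10^-5 mol/L
α₀ = 1/(1 + K1/[H⁺] + K1K2/[H⁺]²) = 1/(1 + 10^+1.66 + 10^-0.69) = 0.02132
DIC = [CO2*]/α₀ = 6.946×10^-5 / 0.02132 = 3.259 mmol/L
CA = (α₁ + 2α₂)·DIC = (0.9743 + 2×0.004352) × 3.259 = 3.20 mmol/L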